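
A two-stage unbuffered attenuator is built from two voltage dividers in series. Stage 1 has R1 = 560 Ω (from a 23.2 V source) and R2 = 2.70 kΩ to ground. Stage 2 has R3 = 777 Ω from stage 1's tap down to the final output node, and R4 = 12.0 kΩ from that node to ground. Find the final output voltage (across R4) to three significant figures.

Stage 2 presents R3+R4 = 12780 Ω as a load on stage 1's tap.
Stage 1's lower leg becomes R2‖(R3+R4) = 2229 Ω, so V_mid = 23.2 × 2229/2789 = 18.54 V.
Stage 2 is itself unloaded: V_out = V_mid × R4/(R3+R4) = 18.54 × 12000/12780 = 17.4 V.

V_out ≈ 17.4 V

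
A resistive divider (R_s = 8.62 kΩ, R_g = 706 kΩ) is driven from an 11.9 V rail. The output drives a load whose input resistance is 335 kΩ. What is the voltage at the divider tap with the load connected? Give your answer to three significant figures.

The load sits in parallel with R_g: R_g‖R_L = (706 × 335) / (706 + 335) = 227.2 kΩ.
V_out = 11.9 × 227.2 / (8.62 + 227.2) = 11.9 × 227.2/235.8 = 11.5 V.

V_out ≈ 11.5 V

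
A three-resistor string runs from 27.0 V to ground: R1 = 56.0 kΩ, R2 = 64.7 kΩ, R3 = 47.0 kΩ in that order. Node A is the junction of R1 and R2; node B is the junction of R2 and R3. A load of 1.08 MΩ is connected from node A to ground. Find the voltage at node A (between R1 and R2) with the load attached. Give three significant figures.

Below node A the series string R2+R3 = 111.7 kΩ sits in parallel with the 1080 kΩ load: 101.2 kΩ.
V_A = 27.0 × 101.2/(56.0 + 101.2) = 17.4 V.

V ≈ 17.4 V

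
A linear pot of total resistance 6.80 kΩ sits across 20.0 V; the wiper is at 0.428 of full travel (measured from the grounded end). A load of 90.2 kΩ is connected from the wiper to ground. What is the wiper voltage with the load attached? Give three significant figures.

V ≈ 8.40 V

The wiper splits the pot into (1−α)R = 3.890 kΩ above and αR = 2.910 kΩ below.
Lower section ‖ load = 2.819 kΩ.
V_wiper = 20.0 × 2.819/(3.890 + 2.819) = 8.40 V.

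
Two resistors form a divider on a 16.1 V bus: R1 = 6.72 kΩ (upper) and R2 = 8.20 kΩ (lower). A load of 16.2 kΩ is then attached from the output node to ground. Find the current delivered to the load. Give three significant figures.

I_L ≈ 0.445 mA

R2‖R_L = 5.444 kΩ; V_out = 16.1 × 5.444/12.16 = 7.206 V.
I_L = V_out / R_L = 7.206 / 16.2 kΩ = 0.445 mA.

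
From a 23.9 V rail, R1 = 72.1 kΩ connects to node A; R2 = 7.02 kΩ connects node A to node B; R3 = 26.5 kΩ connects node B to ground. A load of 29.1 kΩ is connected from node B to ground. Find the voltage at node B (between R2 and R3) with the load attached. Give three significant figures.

V ≈ 3.56 V

At node B, R3 is in parallel with the load: R3‖R_L = 13.87 kΩ.
Below node A the resistance is R2 + (R3‖R_L) = 20.89 kΩ, so V_A = 23.9 × 20.89/92.99 = 5.369 V.
Then V_B = V_A × (R3‖R_L)/(R2 + R3‖R_L) = 5.369 × 13.87/20.89 = 3.56 V.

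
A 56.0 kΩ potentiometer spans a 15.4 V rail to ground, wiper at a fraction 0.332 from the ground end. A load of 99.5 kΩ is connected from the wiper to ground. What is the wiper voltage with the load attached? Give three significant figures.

The wiper splits the pot into (1−α)R = 37.41 kΩ above and αR = 18.59 kΩ below.
Lower section ‖ load = 15.66 kΩ.
V_wiper = 15.4 × 15.66/(37.41 + 15.66) = 4.55 V.

V ≈ 4.55 V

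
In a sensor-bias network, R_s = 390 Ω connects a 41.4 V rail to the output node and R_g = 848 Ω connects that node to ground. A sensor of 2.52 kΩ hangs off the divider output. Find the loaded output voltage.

V_out ≈ 25.6 V

The load sits in parallel with R_g: R_g‖R_L = (848 × 2520) / (848 + 2520) = 634.5 Ω.
V_out = 41.4 × 634.5 / (390 + 634.5) = 41.4 × 634.5/1024 = 25.6 V.
(Unloaded it would have been 28.4 V.)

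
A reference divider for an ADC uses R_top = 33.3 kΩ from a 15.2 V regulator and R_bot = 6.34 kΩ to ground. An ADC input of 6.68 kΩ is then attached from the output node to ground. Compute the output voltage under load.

V_out ≈ 1.35 V

The load sits in parallel with R_bot: R_bot‖R_L = (6.34 × 6.68) / (6.34 + 6.68) = 3.253 kΩ.
V_out = 15.2 × 3.253 / (33.3 + 3.253) = 15.2 × 3.253/36.55 = 1.35 V.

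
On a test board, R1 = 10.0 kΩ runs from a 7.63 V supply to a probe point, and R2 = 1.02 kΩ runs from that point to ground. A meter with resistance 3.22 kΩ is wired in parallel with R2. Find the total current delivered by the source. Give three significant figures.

I ≈ 0.708 mA

R2‖R_L = 0.7746 kΩ, so the source sees R1 + R2‖R_L = 10.77 kΩ.
I = 7.63 V / 10.77 kΩ = 0.708 mA.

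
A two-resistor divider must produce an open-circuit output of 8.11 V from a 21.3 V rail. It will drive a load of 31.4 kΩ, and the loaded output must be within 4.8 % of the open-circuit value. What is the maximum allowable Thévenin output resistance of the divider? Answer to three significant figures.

R_th ≤ 1.58 kΩ

Loading drop = R_th/(R_th + R_L) ≤ 0.0480, so R_th ≤ R_L · ε/(1−ε) = 31.4 kΩ × 0.0480/0.9520 = 1.58 kΩ.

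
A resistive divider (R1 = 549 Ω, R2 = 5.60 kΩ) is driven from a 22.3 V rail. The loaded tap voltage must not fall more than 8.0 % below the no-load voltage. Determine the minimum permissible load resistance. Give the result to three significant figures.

R_L(min) ≈ 5.75 kΩ

Output resistance R_th = R1‖R2 = (549 × 5600)/6149 = 500.0 Ω.
The fractional drop is R_th/(R_th + R_L); requiring this ≤ 0.0800 gives R_L ≥ R_th(1/0.0800 − 1) = 500.0 × 11.50 = 5.75 kΩ.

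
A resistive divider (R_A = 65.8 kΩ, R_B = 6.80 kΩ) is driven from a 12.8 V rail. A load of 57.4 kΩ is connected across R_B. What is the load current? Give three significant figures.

I_L ≈ 0.0189 mA

R_B‖R_L = 6.080 kΩ; V_out = 12.8 × 6.080/71.88 = 1.083 V.
I_L = V_out / R_L = 1.083 / 57.4 kΩ = 0.0189 mA.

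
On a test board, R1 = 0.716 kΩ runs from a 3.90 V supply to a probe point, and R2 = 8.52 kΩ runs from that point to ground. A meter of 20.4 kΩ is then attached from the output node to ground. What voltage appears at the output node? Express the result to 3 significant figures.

The load sits in parallel with R2: R2‖R_L = (8520 × 20400) / (8520 + 20400) = 6010 Ω.
V_out = 3.90 × 6010 / (716 + 6010) = 3.90 × 6010/6726 = 3.48 V.
(Unloaded it would have been 3.60 V.)

V_out ≈ 3.48 V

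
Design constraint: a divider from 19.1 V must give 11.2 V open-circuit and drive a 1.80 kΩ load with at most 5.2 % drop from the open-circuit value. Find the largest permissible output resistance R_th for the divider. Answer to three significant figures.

R_th ≤ 98.7 Ω

Loading drop = R_th/(R_th + R_L) ≤ 0.0520, so R_th ≤ R_L · ε/(1−ε) = 1.80 kΩ × 0.0520/0.9480 = 98.7 Ω.
(Any R1, R2 with R2/(R1+R2) = 0.586 and R1‖R2 ≤ 98.7 Ω will meet the spec.)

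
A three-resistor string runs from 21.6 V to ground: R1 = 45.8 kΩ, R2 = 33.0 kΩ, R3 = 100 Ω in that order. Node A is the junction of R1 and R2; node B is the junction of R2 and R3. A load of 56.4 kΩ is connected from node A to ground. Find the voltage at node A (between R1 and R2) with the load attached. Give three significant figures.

Below node A the series string R2+R3 = 33100 Ω sits in parallel with the 56400 Ω load: 20860 Ω.
V_A = 21.6 × 20860/(45800 + 20860) = 6.76 V.

V ≈ 6.76 V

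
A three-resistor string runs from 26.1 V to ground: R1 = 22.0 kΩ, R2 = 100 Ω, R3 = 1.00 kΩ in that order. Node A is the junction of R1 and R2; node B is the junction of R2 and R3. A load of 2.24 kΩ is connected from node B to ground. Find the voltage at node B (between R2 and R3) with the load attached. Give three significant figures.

At node B, R3 is in parallel with the load: R3‖R_L = 691.4 Ω.
Below node A the resistance is R2 + (R3‖R_L) = 791.4 Ω, so V_A = 26.1 × 791.4/22790 = 0.9062 V.
Then V_B = V_A × (R3‖R_L)/(R2 + R3‖R_L) = 0.9062 × 691.4/791.4 = 0.792 V.

V ≈ 0.792 V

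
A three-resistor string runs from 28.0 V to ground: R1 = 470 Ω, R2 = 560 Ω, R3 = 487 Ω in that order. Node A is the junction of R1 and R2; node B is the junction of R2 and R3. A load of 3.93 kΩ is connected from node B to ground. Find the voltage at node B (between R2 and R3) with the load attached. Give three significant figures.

At node B, R3 is in parallel with the load: R3‖R_L = 433.3 Ω.
Below node A the resistance is R2 + (R3‖R_L) = 993.3 Ω, so V_A = 28.0 × 993.3/1463 = 19.01 V.
Then V_B = V_A × (R3‖R_L)/(R2 + R3‖R_L) = 19.01 × 433.3/993.3 = 8.29 V.

V ≈ 8.29 V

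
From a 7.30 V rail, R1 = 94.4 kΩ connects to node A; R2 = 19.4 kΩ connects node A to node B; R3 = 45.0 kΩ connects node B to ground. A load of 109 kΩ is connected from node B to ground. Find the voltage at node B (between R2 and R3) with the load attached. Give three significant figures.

V ≈ 1.60 V

At node B, R3 is in parallel with the load: R3‖R_L = 31.85 kΩ.
Below node A the resistance is R2 + (R3‖R_L) = 51.25 kΩ, so V_A = 7.30 × 51.25/145.7 = 2.569 V.
Then V_B = V_A × (R3‖R_L)/(R2 + R3‖R_L) = 2.569 × 31.85/51.25 = 1.60 V.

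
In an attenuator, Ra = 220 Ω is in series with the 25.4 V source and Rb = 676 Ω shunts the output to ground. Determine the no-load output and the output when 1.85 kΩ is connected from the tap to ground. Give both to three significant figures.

Unloaded: 19.2 V; loaded: 17.6 V

Open-circuit: V = 25.4 × 676/(220 + 676) = 19.2 V.
With the load, Rb becomes Rb‖R_L = 495.1 Ω, so V = 25.4 × 495.1/715.1 = 17.6 V.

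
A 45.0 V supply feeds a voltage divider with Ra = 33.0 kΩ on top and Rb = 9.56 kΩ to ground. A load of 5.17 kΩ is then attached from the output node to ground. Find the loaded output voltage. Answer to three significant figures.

The load sits in parallel with Rb: Rb‖R_L = (9.56 × 5.17) / (9.56 + 5.17) = 3.355 kΩ.
V_out = 45.0 × 3.355 / (33.0 + 3.355) = 45.0 × 3.355/36.36 = 4.15 V.

V_out ≈ 4.15 V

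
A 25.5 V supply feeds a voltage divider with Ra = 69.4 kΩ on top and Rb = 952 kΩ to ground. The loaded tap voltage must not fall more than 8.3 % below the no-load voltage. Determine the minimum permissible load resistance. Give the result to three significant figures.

R_L(min) ≈ 715 kΩ

Output resistance R_th = Ra‖Rb = (69.4 × 952)/1021 = 64.68 kΩ.
The fractional drop is R_th/(R_th + R_L); requiring this ≤ 0.0830 gives R_L ≥ R_th(1/0.0830 − 1) = 64.68 × 11.05 = 715 kΩ.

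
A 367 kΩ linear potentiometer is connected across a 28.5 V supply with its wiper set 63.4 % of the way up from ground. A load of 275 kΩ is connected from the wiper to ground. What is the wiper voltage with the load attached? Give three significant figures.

The wiper splits the pot into (1−α)R = 134.3 kΩ above and αR = 232.7 kΩ below.
Lower section ‖ load = 126.0 kΩ.
V_wiper = 28.5 × 126.0/(134.3 + 126.0) = 13.8 V.

V ≈ 13.8 V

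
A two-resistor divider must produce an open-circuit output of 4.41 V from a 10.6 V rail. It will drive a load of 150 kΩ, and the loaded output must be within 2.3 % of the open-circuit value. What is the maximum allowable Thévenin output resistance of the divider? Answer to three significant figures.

Loading drop = R_th/(R_th + R_L) ≤ 0.0230, so R_th ≤ R_L · ε/(1−ε) = 150 kΩ × 0.0230/0.9770 = 3.53 kΩ.

R_th ≤ 3.53 kΩ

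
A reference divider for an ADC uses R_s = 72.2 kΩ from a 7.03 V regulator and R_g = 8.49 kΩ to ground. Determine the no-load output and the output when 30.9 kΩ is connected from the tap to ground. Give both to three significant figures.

Unloaded: 0.740 V; loaded: 0.594 V

Open-circuit: V = 7.03 × 8.49/(72.2 + 8.49) = 0.740 V.
With the load, R_g becomes R_g‖R_L = 6.660 kΩ, so V = 7.03 × 6.660/78.86 = 0.594 V.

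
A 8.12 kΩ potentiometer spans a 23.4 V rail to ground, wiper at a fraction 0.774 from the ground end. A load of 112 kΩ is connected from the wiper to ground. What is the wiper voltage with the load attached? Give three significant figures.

The wiper splits the pot into (1−α)R = 1.835 kΩ above and αR = 6.285 kΩ below.
Lower section ‖ load = 5.951 kΩ.
V_wiper = 23.4 × 5.951/(1.835 + 5.951) = 17.9 V.

V ≈ 17.9 V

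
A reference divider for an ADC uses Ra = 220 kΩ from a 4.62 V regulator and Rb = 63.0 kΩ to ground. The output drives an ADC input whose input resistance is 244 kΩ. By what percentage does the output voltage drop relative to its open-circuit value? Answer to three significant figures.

16.7 %

The divider's output (Thévenin) resistance is Ra‖Rb = 48.98 kΩ.
Fractional drop under load = R_th/(R_th + R_L) = 48.98 / (48.98 + 244) = 0.1672.
So the output falls by 16.7 %.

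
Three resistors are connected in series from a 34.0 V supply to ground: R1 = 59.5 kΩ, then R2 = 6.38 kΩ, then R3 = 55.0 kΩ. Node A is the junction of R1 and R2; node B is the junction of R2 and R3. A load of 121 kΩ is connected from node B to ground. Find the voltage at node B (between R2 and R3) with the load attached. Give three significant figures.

V ≈ 12.4 V

At node B, R3 is in parallel with the load: R3‖R_L = 37.81 kΩ.
Below node A the resistance is R2 + (R3‖R_L) = 44.19 kΩ, so V_A = 34.0 × 44.19/103.7 = 14.49 V.
Then V_B = V_A × (R3‖R_L)/(R2 + R3‖R_L) = 14.49 × 37.81/44.19 = 12.4 V.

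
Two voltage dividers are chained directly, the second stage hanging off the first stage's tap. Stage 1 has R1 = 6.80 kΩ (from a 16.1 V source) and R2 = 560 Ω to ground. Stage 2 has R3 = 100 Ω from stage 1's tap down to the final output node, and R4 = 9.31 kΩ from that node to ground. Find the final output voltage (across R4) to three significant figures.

Stage 2 presents R3+R4 = 9410 Ω as a load on stage 1's tap.
Stage 1's lower leg becomes R2‖(R3+R4) = 528.5 Ω, so V_mid = 16.1 × 528.5/7329 = 1.161 V.
Stage 2 is itself unloaded: V_out = V_mid × R4/(R3+R4) = 1.161 × 9310/9410 = 1.15 V.

V_out ≈ 1.15 V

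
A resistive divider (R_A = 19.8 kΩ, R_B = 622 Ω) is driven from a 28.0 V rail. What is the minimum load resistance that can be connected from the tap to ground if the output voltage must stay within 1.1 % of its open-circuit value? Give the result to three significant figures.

Output resistance R_th = R_A‖R_B = (19800 × 622)/20420 = 603.1 Ω.
The fractional drop is R_th/(R_th + R_L); requiring this ≤ 0.0110 gives R_L ≥ R_th(1/0.0110 − 1) = 603.1 × 89.91 = 54.2 kΩ.

R_L(min) ≈ 54.2 kΩ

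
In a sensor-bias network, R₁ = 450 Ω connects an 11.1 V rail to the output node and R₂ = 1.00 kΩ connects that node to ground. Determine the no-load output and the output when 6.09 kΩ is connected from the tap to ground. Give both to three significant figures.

Open-circuit: V = 11.1 × 1000/(450 + 1000) = 7.66 V.
With the load, R₂ becomes R₂‖R_L = 859.0 Ω, so V = 11.1 × 859.0/1309 = 7.28 V.

Unloaded: 7.66 V; loaded: 7.28 V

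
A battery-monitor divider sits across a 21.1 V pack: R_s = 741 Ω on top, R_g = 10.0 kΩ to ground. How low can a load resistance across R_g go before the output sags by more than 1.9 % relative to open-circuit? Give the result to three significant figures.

R_L(min) ≈ 35.6 kΩ

Output resistance R_th = R_s‖R_g = (741 × 10000)/10740 = 689.9 Ω.
The fractional drop is R_th/(R_th + R_L); requiring this ≤ 0.0190 gives R_L ≥ R_th(1/0.0190 − 1) = 689.9 × 51.63 = 35.6 kΩ.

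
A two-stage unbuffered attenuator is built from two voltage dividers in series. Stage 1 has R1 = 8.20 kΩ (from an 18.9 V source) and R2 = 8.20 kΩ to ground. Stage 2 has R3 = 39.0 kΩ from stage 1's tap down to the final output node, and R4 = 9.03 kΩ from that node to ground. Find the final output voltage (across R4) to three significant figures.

Stage 2 presents R3+R4 = 48.03 kΩ as a load on stage 1's tap.
Stage 1's lower leg becomes R2‖(R3+R4) = 7.004 kΩ, so V_mid = 18.9 × 7.004/15.20 = 8.707 V.
Stage 2 is itself unloaded: V_out = V_mid × R4/(R3+R4) = 8.707 × 9.03/48.03 = 1.64 V.

V_out ≈ 1.64 V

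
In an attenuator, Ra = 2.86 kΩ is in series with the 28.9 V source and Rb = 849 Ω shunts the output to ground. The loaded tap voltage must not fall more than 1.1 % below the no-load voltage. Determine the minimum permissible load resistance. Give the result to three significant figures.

R_L(min) ≈ 58.9 kΩ

Output resistance R_th = Ra‖Rb = (2860 × 849)/3709 = 654.7 Ω.
The fractional drop is R_th/(R_th + R_L); requiring this ≤ 0.0110 gives R_L ≥ R_th(1/0.0110 − 1) = 654.7 × 89.91 = 58.9 kΩ.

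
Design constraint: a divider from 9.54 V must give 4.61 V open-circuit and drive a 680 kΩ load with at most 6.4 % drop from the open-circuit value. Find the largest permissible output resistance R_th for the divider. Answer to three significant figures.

R_th ≤ 46.5 kΩ

Loading drop = R_th/(R_th + R_L) ≤ 0.0640, so R_th ≤ R_L · ε/(1−ε) = 680 kΩ × 0.0640/0.9360 = 46.5 kΩ.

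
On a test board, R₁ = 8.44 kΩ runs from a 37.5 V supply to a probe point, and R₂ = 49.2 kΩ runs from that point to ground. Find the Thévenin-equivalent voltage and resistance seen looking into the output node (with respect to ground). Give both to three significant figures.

V_th is the open-circuit tap voltage: 37.5 × 49.2/(8.44 + 49.2) = 32.0 V.
With the supply zeroed, R₁ and R₂ appear in parallel from the tap: R_th = R₁‖R₂ = (8.44 × 49.2)/57.64 = 7.20 kΩ.

V_th = 32.0 V, R_th = 7.20 kΩ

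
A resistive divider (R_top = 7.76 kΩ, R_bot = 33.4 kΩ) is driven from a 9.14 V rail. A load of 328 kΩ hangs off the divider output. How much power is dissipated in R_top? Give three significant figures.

P ≈ 0.447 mW

Total resistance from the source is R_top + (R_bot‖R_L) = 38.07 kΩ, so I = 9.14/38.07 kΩ = 0.2401 mA.
P = I²·R_top = (0.2401 mA)² × 7.76 kΩ = 0.447 mW.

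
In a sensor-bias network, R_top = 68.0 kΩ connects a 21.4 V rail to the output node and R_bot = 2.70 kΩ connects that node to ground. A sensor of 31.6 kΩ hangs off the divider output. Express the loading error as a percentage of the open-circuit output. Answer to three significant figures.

The divider's output (Thévenin) resistance is R_top‖R_bot = 2.597 kΩ.
Fractional drop under load = R_th/(R_th + R_L) = 2.597 / (2.597 + 31.6) = 0.07594.
So the output falls by 7.59 %.

7.59 %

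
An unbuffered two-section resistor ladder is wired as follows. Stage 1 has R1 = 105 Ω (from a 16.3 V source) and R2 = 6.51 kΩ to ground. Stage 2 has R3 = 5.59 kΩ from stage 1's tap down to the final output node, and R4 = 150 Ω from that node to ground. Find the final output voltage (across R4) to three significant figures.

V_out ≈ 0.412 V

Stage 2 presents R3+R4 = 5740 Ω as a load on stage 1's tap.
Stage 1's lower leg becomes R2‖(R3+R4) = 3050 Ω, so V_mid = 16.3 × 3050/3155 = 15.76 V.
Stage 2 is itself unloaded: V_out = V_mid × R4/(R3+R4) = 15.76 × 150/5740 = 0.412 V.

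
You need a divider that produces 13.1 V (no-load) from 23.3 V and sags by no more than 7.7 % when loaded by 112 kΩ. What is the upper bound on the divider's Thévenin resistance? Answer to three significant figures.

R_th ≤ 9.34 kΩ

Loading drop = R_th/(R_th + R_L) ≤ 0.0770, so R_th ≤ R_L · ε/(1−ε) = 112 kΩ × 0.0770/0.9230 = 9.34 kΩ.
(Any R1, R2 with R2/(R1+R2) = 0.562 and R1‖R2 ≤ 9.34 kΩ will meet the spec.)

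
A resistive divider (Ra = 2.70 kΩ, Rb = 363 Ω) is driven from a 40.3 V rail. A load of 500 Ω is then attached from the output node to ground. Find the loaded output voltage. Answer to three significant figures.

V_out ≈ 2.91 V

The load sits in parallel with Rb: Rb‖R_L = (363 × 500) / (363 + 500) = 210.3 Ω.
V_out = 40.3 × 210.3 / (2700 + 210.3) = 40.3 × 210.3/2910 = 2.91 V.
(Unloaded it would have been 4.78 V.)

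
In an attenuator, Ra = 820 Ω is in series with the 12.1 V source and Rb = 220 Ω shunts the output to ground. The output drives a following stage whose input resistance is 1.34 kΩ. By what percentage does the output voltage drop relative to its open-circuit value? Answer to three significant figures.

11.5 %

The divider's output (Thévenin) resistance is Ra‖Rb = 173.5 Ω.
Fractional drop under load = R_th/(R_th + R_L) = 173.5 / (173.5 + 1340) = 0.1146.
So the output falls by 11.5 %.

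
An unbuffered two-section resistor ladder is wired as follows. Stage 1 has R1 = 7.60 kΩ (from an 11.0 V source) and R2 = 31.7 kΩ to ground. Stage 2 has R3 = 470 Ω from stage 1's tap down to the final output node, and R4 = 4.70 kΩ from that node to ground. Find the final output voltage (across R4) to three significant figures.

Stage 2 presents R3+R4 = 5170 Ω as a load on stage 1's tap.
Stage 1's lower leg becomes R2‖(R3+R4) = 4445 Ω, so V_mid = 11.0 × 4445/12050 = 4.059 V.
Stage 2 is itself unloaded: V_out = V_mid × R4/(R3+R4) = 4.059 × 4700/5170 = 3.69 V.

V_out ≈ 3.69 V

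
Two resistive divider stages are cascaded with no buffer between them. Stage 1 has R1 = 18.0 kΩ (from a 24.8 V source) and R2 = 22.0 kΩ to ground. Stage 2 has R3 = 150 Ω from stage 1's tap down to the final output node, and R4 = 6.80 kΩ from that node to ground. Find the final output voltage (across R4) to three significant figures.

V_out ≈ 5.50 V

Stage 2 presents R3+R4 = 6950 Ω as a load on stage 1's tap.
Stage 1's lower leg becomes R2‖(R3+R4) = 5282 Ω, so V_mid = 24.8 × 5282/23280 = 5.626 V.
Stage 2 is itself unloaded: V_out = V_mid × R4/(R3+R4) = 5.626 × 6800/6950 = 5.50 V.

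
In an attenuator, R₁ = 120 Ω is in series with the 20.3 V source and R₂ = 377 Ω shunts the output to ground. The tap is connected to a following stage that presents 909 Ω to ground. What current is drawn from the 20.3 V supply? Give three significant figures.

R₂‖R_L = 266.5 Ω, so the source sees R₁ + R₂‖R_L = 386.5 Ω.
I = 20.3 V / 386.5 Ω = 52.5 mA.

I ≈ 52.5 mA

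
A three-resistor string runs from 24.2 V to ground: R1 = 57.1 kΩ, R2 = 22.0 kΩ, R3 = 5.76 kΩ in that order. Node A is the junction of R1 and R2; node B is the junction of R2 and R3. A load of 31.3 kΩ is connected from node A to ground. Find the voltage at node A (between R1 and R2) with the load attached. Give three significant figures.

V ≈ 4.96 V

Below node A the series string R2+R3 = 27.76 kΩ sits in parallel with the 31.3 kΩ load: 14.71 kΩ.
V_A = 24.2 × 14.71/(57.1 + 14.71) = 4.96 V.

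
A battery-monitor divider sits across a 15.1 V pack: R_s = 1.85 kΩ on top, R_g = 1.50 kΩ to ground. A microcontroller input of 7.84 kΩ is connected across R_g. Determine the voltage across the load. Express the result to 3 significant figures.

V_out ≈ 6.12 V

The load sits in parallel with R_g: R_g‖R_L = (1.50 × 7.84) / (1.50 + 7.84) = 1.259 kΩ.
V_out = 15.1 × 1.259 / (1.85 + 1.259) = 15.1 × 1.259/3.109 = 6.12 V.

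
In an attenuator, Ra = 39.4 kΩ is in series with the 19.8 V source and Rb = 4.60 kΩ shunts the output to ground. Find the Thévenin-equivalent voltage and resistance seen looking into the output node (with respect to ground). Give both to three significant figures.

V_th = 2.07 V, R_th = 4.12 kΩ

V_th is the open-circuit tap voltage: 19.8 × 4.60/(39.4 + 4.60) = 2.07 V.
With the supply zeroed, Ra and Rb appear in parallel from the tap: R_th = Ra‖Rb = (39.4 × 4.60)/44.00 = 4.12 kΩ.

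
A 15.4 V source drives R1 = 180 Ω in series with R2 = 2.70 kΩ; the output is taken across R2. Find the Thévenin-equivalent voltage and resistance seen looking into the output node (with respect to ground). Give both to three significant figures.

V_th = 14.4 V, R_th = 169 Ω

V_th is the open-circuit tap voltage: 15.4 × 2700/(180 + 2700) = 14.4 V.
With the supply zeroed, R1 and R2 appear in parallel from the tap: R_th = R1‖R2 = (180 × 2700)/2880 = 169 Ω.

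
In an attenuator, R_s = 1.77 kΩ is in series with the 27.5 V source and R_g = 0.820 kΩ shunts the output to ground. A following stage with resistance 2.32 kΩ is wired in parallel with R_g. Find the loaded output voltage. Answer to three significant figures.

The load sits in parallel with R_g: R_g‖R_L = (820 × 2320) / (820 + 2320) = 605.9 Ω.
V_out = 27.5 × 605.9 / (1770 + 605.9) = 27.5 × 605.9/2376 = 7.01 V.
(Unloaded it would have been 8.71 V.)

V_out ≈ 7.01 V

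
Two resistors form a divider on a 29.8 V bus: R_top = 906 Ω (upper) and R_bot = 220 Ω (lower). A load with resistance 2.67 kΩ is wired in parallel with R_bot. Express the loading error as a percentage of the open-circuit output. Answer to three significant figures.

The divider's output (Thévenin) resistance is R_top‖R_bot = 177.0 Ω.
Fractional drop under load = R_th/(R_th + R_L) = 177.0 / (177.0 + 2670) = 0.06218.
So the output falls by 6.22 %.

6.22 %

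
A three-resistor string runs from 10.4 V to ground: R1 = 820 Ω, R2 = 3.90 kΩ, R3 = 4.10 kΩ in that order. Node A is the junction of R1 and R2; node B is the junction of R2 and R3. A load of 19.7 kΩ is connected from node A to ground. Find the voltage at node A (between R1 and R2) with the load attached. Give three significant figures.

V ≈ 9.09 V

Below node A the series string R2+R3 = 8000 Ω sits in parallel with the 19700 Ω load: 5690 Ω.
V_A = 10.4 × 5690/(820 + 5690) = 9.09 V.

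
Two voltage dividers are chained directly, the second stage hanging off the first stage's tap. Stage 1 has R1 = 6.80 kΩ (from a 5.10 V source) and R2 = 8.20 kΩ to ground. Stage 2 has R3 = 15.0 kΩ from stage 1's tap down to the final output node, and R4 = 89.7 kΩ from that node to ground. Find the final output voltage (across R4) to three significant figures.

V_out ≈ 2.31 V

Stage 2 presents R3+R4 = 104.7 kΩ as a load on stage 1's tap.
Stage 1's lower leg becomes R2‖(R3+R4) = 7.604 kΩ, so V_mid = 5.10 × 7.604/14.40 = 2.692 V.
Stage 2 is itself unloaded: V_out = V_mid × R4/(R3+R4) = 2.692 × 89.7/104.7 = 2.31 V.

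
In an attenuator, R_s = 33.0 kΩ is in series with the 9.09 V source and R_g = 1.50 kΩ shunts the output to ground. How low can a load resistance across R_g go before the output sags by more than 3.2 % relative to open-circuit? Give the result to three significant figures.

Output resistance R_th = R_s‖R_g = (33.0 × 1.50)/34.50 = 1.435 kΩ.
The fractional drop is R_th/(R_th + R_L); requiring this ≤ 0.0320 gives R_L ≥ R_th(1/0.0320 − 1) = 1.435 × 30.25 = 43.4 kΩ.

R_L(min) ≈ 43.4 kΩ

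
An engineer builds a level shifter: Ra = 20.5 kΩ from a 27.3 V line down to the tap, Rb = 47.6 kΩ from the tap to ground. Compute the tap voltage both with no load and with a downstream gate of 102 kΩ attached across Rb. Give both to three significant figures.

Unloaded: 19.1 V; loaded: 16.7 V

Open-circuit: V = 27.3 × 47.6/(20.5 + 47.6) = 19.1 V.
With the load, Rb becomes Rb‖R_L = 32.45 kΩ, so V = 27.3 × 32.45/52.95 = 16.7 V.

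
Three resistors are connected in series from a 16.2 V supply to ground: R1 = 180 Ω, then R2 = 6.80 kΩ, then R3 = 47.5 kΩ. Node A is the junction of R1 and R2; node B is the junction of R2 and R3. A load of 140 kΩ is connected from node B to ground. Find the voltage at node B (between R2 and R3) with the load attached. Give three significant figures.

At node B, R3 is in parallel with the load: R3‖R_L = 35470 Ω.
Below node A the resistance is R2 + (R3‖R_L) = 42270 Ω, so V_A = 16.2 × 42270/42450 = 16.13 V.
Then V_B = V_A × (R3‖R_L)/(R2 + R3‖R_L) = 16.13 × 35470/42270 = 13.5 V.

V ≈ 13.5 V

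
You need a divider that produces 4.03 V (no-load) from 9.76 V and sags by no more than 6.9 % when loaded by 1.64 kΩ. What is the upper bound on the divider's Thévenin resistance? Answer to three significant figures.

R_th ≤ 122 Ω

Loading drop = R_th/(R_th + R_L) ≤ 0.0690, so R_th ≤ R_L · ε/(1−ε) = 1.64 kΩ × 0.0690/0.9310 = 122 Ω.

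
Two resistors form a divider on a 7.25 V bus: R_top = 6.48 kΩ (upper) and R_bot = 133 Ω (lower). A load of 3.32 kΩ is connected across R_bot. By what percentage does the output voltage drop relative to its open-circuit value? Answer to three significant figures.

3.78 %

The divider's output (Thévenin) resistance is R_top‖R_bot = 130.3 Ω.
Fractional drop under load = R_th/(R_th + R_L) = 130.3 / (130.3 + 3320) = 0.03777.
So the output falls by 3.78 %.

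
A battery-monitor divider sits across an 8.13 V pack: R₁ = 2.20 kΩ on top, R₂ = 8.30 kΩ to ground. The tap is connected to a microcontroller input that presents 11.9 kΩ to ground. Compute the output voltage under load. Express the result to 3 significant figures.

V_out ≈ 5.61 V

The load sits in parallel with R₂: R₂‖R_L = (8.30 × 11.9) / (8.30 + 11.9) = 4.890 kΩ.
V_out = 8.13 × 4.890 / (2.20 + 4.890) = 8.13 × 4.890/7.090 = 5.61 V.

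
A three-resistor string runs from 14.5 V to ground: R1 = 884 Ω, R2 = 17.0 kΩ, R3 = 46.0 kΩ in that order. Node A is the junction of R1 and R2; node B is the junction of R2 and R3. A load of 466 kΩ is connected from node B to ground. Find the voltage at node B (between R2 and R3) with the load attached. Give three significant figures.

V ≈ 10.2 V

At node B, R3 is in parallel with the load: R3‖R_L = 41870 Ω.
Below node A the resistance is R2 + (R3‖R_L) = 58870 Ω, so V_A = 14.5 × 58870/59750 = 14.29 V.
Then V_B = V_A × (R3‖R_L)/(R2 + R3‖R_L) = 14.29 × 41870/58870 = 10.2 V.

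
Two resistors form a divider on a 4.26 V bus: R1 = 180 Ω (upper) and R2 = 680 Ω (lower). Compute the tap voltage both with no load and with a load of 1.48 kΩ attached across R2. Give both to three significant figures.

Unloaded: 3.37 V; loaded: 3.07 V

Open-circuit: V = 4.26 × 680/(180 + 680) = 3.37 V.
With the load, R2 becomes R2‖R_L = 465.9 Ω, so V = 4.26 × 465.9/645.9 = 3.07 V.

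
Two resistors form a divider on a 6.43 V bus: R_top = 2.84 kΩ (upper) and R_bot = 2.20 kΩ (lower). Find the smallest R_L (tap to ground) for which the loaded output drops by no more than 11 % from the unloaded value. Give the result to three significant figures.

Output resistance R_th = R_top‖R_bot = (2.84 × 2.20)/5.040 = 1.240 kΩ.
The fractional drop is R_th/(R_th + R_L); requiring this ≤ 0.110 gives R_L ≥ R_th(1/0.110 − 1) = 1.240 × 8.091 = 10.0 kΩ.

R_L(min) ≈ 10.0 kΩ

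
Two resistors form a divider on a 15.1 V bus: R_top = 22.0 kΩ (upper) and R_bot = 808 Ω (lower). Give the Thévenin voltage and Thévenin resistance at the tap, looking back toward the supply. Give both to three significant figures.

V_th = 0.535 V, R_th = 779 Ω

V_th is the open-circuit tap voltage: 15.1 × 808/(22000 + 808) = 0.535 V.
With the supply zeroed, R_top and R_bot appear in parallel from the tap: R_th = R_top‖R_bot = (22000 × 808)/22810 = 779 Ω.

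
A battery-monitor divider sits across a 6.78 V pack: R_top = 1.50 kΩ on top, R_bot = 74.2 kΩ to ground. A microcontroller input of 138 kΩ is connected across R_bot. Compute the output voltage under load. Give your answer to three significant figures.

V_out ≈ 6.58 V

The load sits in parallel with R_bot: R_bot‖R_L = (74.2 × 138) / (74.2 + 138) = 48.25 kΩ.
V_out = 6.78 × 48.25 / (1.50 + 48.25) = 6.78 × 48.25/49.75 = 6.58 V.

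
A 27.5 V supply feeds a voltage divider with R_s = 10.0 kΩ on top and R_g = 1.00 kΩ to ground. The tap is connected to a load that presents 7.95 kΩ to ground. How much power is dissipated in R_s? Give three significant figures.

Total resistance from the source is R_s + (R_g‖R_L) = 10.89 kΩ, so I = 27.5/10.89 kΩ = 2.526 mA.
P = I²·R_s = (2.526 mA)² × 10.0 kΩ = 63.8 mW.

P ≈ 63.8 mW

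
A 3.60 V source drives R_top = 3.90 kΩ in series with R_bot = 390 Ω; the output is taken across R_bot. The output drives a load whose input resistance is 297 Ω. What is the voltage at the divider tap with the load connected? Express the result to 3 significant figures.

V_out ≈ 0.149 V

The load sits in parallel with R_bot: R_bot‖R_L = (390 × 297) / (390 + 297) = 168.6 Ω.
V_out = 3.60 × 168.6 / (3900 + 168.6) = 3.60 × 168.6/4069 = 0.149 V.
(Unloaded it would have been 0.327 V.)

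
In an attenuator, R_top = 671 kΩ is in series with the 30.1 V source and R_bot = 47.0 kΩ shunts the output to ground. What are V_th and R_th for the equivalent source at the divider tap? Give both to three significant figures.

V_th is the open-circuit tap voltage: 30.1 × 47.0/(671 + 47.0) = 1.97 V.
With the supply zeroed, R_top and R_bot appear in parallel from the tap: R_th = R_top‖R_bot = (671 × 47.0)/718.0 = 43.9 kΩ.

V_th = 1.97 V, R_th = 43.9 kΩ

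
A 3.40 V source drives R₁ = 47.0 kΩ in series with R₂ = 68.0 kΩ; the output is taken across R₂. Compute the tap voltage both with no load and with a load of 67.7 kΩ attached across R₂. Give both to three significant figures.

Unloaded: 2.01 V; loaded: 1.43 V

Open-circuit: V = 3.40 × 68.0/(47.0 + 68.0) = 2.01 V.
With the load, R₂ becomes R₂‖R_L = 33.92 kΩ, so V = 3.40 × 33.92/80.92 = 1.43 V.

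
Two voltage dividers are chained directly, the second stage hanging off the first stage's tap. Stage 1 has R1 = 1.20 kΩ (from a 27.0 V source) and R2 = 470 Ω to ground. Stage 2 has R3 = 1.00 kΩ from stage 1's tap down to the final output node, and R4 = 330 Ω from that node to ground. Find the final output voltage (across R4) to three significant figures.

V_out ≈ 1.50 V

Stage 2 presents R3+R4 = 1330 Ω as a load on stage 1's tap.
Stage 1's lower leg becomes R2‖(R3+R4) = 347.3 Ω, so V_mid = 27.0 × 347.3/1547 = 6.060 V.
Stage 2 is itself unloaded: V_out = V_mid × R4/(R3+R4) = 6.060 × 330/1330 = 1.50 V.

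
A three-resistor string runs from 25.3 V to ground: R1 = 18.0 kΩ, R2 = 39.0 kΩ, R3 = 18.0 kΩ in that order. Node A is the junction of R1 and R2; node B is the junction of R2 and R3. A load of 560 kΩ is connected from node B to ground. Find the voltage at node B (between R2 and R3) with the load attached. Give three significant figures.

At node B, R3 is in parallel with the load: R3‖R_L = 17.44 kΩ.
Below node A the resistance is R2 + (R3‖R_L) = 56.44 kΩ, so V_A = 25.3 × 56.44/74.44 = 19.18 V.
Then V_B = V_A × (R3‖R_L)/(R2 + R3‖R_L) = 19.18 × 17.44/56.44 = 5.93 V.

V ≈ 5.93 V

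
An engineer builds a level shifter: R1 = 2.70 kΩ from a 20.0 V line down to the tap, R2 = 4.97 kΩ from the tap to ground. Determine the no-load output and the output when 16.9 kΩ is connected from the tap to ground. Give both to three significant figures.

Open-circuit: V = 20.0 × 4.97/(2.70 + 4.97) = 13.0 V.
With the load, R2 becomes R2‖R_L = 3.841 kΩ, so V = 20.0 × 3.841/6.541 = 11.7 V.

Unloaded: 13.0 V; loaded: 11.7 V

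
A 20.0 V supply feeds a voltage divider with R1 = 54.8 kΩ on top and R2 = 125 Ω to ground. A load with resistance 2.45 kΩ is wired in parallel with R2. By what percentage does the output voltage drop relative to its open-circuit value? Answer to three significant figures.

The divider's output (Thévenin) resistance is R1‖R2 = 124.7 Ω.
Fractional drop under load = R_th/(R_th + R_L) = 124.7 / (124.7 + 2450) = 0.04844.
So the output falls by 4.84 %.

4.84 %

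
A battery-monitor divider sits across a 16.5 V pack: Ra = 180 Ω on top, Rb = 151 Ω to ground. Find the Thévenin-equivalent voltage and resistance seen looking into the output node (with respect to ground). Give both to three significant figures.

V_th is the open-circuit tap voltage: 16.5 × 151/(180 + 151) = 7.53 V.
With the supply zeroed, Ra and Rb appear in parallel from the tap: R_th = Ra‖Rb = (180 × 151)/331.0 = 82.1 Ω.

V_th = 7.53 V, R_th = 82.1 Ω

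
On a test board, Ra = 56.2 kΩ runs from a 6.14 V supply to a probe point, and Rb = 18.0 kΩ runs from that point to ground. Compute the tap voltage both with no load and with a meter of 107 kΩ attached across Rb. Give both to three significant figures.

Open-circuit: V = 6.14 × 18.0/(56.2 + 18.0) = 1.49 V.
With the load, Rb becomes Rb‖R_L = 15.41 kΩ, so V = 6.14 × 15.41/71.61 = 1.32 V.

Unloaded: 1.49 V; loaded: 1.32 V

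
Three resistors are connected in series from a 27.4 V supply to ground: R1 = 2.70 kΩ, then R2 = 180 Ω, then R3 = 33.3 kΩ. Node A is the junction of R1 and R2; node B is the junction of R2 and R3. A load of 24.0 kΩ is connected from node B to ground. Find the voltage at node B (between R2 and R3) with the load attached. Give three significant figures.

At node B, R3 is in parallel with the load: R3‖R_L = 13950 Ω.
Below node A the resistance is R2 + (R3‖R_L) = 14130 Ω, so V_A = 27.4 × 14130/16830 = 23.00 V.
Then V_B = V_A × (R3‖R_L)/(R2 + R3‖R_L) = 23.00 × 13950/14130 = 22.7 V.

V ≈ 22.7 V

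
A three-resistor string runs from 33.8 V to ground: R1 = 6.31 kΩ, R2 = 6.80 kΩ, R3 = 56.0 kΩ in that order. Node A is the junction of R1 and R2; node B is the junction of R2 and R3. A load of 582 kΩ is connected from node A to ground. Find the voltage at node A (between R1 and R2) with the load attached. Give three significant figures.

Below node A the series string R2+R3 = 62.80 kΩ sits in parallel with the 582 kΩ load: 56.68 kΩ.
V_A = 33.8 × 56.68/(6.31 + 56.68) = 30.4 V.

V ≈ 30.4 V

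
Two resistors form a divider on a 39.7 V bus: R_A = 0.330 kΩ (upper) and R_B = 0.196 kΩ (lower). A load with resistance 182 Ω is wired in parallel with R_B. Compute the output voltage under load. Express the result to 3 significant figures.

The load sits in parallel with R_B: R_B‖R_L = (196 × 182) / (196 + 182) = 94.37 Ω.
V_out = 39.7 × 94.37 / (330 + 94.37) = 39.7 × 94.37/424.4 = 8.83 V.
(Unloaded it would have been 14.8 V.)

V_out ≈ 8.83 V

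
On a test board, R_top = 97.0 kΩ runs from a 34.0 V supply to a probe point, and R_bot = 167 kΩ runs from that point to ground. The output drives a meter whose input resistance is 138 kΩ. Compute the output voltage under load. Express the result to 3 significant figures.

The load sits in parallel with R_bot: R_bot‖R_L = (167 × 138) / (167 + 138) = 75.56 kΩ.
V_out = 34.0 × 75.56 / (97.0 + 75.56) = 34.0 × 75.56/172.6 = 14.9 V.

V_out ≈ 14.9 V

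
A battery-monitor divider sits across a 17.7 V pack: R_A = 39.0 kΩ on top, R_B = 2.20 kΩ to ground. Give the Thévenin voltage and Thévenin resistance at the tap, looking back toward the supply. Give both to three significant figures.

V_th = 0.945 V, R_th = 2.08 kΩ

V_th is the open-circuit tap voltage: 17.7 × 2.20/(39.0 + 2.20) = 0.945 V.
With the supply zeroed, R_A and R_B appear in parallel from the tap: R_th = R_A‖R_B = (39.0 × 2.20)/41.20 = 2.08 kΩ.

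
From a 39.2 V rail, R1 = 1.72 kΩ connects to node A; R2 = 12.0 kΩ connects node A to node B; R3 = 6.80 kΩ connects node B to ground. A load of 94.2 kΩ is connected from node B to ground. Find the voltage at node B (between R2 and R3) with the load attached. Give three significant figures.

V ≈ 12.4 V

At node B, R3 is in parallel with the load: R3‖R_L = 6.342 kΩ.
Below node A the resistance is R2 + (R3‖R_L) = 18.34 kΩ, so V_A = 39.2 × 18.34/20.06 = 35.84 V.
Then V_B = V_A × (R3‖R_L)/(R2 + R3‖R_L) = 35.84 × 6.342/18.34 = 12.4 V.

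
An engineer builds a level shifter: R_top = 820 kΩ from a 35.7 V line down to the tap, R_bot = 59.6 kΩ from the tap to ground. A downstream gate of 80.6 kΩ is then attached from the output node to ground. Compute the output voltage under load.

The load sits in parallel with R_bot: R_bot‖R_L = (59.6 × 80.6) / (59.6 + 80.6) = 34.26 kΩ.
V_out = 35.7 × 34.26 / (820 + 34.26) = 35.7 × 34.26/854.3 = 1.43 V.

V_out ≈ 1.43 V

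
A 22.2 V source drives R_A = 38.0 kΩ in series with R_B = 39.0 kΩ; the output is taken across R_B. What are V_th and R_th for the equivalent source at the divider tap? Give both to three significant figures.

V_th = 11.2 V, R_th = 19.2 kΩ

V_th is the open-circuit tap voltage: 22.2 × 39.0/(38.0 + 39.0) = 11.2 V.
With the supply zeroed, R_A and R_B appear in parallel from the tap: R_th = R_A‖R_B = (38.0 × 39.0)/77.00 = 19.2 kΩ.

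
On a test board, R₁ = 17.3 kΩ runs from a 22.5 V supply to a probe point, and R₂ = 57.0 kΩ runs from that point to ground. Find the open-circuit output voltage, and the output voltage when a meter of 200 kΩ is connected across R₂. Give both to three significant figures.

Unloaded: 17.3 V; loaded: 16.2 V

Open-circuit: V = 22.5 × 57.0/(17.3 + 57.0) = 17.3 V.
With the load, R₂ becomes R₂‖R_L = 44.36 kΩ, so V = 22.5 × 44.36/61.66 = 16.2 V.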